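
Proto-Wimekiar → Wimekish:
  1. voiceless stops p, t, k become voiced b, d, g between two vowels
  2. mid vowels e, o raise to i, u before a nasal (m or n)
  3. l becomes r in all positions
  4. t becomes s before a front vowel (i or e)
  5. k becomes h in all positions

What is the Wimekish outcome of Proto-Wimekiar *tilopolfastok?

siroborfastoh

Wimekish: *tilopolfastok
  tilopolfastok → tilobolfastok   [intervocalic voicing]
  tilobolfastok (rule 2 does not apply)
  tilobolfastok → tiroborfastok   [unconditioned shift]
  tiroborfastok → siroborfastok   [palatalisation]
  siroborfastok → siroborfastoh   [unconditioned shift]
  giving Wimekish siroborfastoh.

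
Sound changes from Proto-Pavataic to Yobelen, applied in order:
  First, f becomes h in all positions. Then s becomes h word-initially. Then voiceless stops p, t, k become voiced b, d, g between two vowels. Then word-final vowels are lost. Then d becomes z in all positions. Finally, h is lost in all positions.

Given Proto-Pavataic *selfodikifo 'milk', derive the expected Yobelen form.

Yobelen: *selfodikifo > selhodikiho > helhodikiho > helhodigiho > helhodigih > helhozigih > elozigi  (by unconditioned shift, debuccalisation, intervocalic voicing, apocope, unconditioned shift, h-loss)

elozigi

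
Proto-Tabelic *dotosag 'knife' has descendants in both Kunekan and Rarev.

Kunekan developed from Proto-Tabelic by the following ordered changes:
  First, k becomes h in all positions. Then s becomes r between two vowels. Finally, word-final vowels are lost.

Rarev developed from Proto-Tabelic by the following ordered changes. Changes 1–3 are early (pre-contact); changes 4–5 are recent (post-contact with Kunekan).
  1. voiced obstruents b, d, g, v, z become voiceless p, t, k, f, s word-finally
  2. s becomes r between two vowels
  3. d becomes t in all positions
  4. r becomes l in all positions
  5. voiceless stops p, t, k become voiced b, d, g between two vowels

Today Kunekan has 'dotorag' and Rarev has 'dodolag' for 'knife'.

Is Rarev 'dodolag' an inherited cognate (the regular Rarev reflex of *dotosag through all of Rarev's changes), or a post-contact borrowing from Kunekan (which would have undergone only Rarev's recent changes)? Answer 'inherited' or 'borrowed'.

If inherited, *dotosag would pass through all of Rarev's changes:
Rarev: *dotosag
  dotosag → dotosak   [final devoicing]
  dotosak → dotorak   [rhotacism]
  dotorak → totorak   [unconditioned shift]
  totorak → totolak   [unconditioned shift]
  totolak → todolak   [intervocalic voicing]
  giving Rarev todolak.
If borrowed from Kunekan 'dotorag' after the early changes, it would undergo only the recent ones:
  rule 4 (unconditioned shift): dotorag → dotolag
  rule 5 (intervocalic voicing): dotolag → dodolag
  ⇒ as a loan: dodolag
Rarev 'dodolag' matches the loan outcome 'dodolag', not the inherited 'todolak' — it skipped the early Rarev changes, so it was borrowed from Kunekan.

borrowed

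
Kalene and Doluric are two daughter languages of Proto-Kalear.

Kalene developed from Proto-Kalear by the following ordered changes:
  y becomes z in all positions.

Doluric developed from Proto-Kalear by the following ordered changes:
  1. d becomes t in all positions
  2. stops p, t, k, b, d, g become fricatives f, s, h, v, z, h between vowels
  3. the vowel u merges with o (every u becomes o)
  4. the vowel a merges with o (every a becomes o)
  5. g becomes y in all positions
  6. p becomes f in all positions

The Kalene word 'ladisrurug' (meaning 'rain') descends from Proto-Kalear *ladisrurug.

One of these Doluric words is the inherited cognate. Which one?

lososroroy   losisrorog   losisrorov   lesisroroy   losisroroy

Doluric: start from *ladisrurug.
  rule 1 (unconditioned shift): ladisrurug → latisrurug
  rule 2 (intervocalic lenition): latisrurug → lasisrurug
  rule 3 (vowel merger): lasisrurug → lasisrorog
  rule 4 (vowel merger): lasisrorog → losisrorog
  rule 5 (unconditioned shift): losisrorog → losisroroy
  rule 6: no change — losisroroy
  ⇒ Doluric losisroroy

losisroroy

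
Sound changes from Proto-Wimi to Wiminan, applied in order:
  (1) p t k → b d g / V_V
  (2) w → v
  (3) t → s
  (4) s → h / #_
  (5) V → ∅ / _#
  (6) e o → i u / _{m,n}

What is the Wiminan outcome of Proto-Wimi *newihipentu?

Wiminan: *newihipentu > newihibentu > nevihibentu > nevihibensu > nevihibens > nevihibins  (by intervocalic voicing, unconditioned shift, unconditioned shift, apocope, pre-nasal raising)

nevihibins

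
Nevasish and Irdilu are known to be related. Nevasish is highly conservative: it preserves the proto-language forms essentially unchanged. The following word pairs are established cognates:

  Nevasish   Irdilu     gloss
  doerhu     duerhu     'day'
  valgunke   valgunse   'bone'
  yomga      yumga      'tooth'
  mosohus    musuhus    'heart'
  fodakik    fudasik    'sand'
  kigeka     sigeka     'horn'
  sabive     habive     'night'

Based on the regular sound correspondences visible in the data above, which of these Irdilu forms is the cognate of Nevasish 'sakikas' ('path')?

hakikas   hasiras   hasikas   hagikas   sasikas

hasikas

sabive ~ habive — Nevasish s corresponds to Irdilu h word-initially before a back vowel.
fodakik ~ fudasik — Nevasish k corresponds to Irdilu s between vowels (before a front vowel).
Applying these to Nevasish 'sakikas':
  sakikas → hakikas   (s→h word-initially before a back vowel)
  hakikas → hasikas   (k→s between vowels (before a front vowel))
So the Irdilu cognate is 'hasikas'.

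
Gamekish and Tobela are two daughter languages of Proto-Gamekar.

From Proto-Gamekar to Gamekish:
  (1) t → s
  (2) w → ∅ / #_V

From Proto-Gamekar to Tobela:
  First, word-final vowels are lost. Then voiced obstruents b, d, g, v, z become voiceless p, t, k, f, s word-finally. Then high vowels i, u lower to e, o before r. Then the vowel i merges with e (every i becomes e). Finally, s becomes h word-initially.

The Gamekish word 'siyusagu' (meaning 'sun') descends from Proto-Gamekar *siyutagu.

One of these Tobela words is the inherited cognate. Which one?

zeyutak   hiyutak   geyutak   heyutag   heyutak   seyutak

Tobela: *siyutagu
  siyutagu → siyutag   [apocope]
  siyutag → siyutak   [final devoicing]
  siyutak (rule 3 does not apply)
  siyutak → seyutak   [vowel merger]
  seyutak → heyutak   [debuccalisation]
  giving Tobela heyutak.
The other candidates each miss or misapply at least one Tobela change.

heyutak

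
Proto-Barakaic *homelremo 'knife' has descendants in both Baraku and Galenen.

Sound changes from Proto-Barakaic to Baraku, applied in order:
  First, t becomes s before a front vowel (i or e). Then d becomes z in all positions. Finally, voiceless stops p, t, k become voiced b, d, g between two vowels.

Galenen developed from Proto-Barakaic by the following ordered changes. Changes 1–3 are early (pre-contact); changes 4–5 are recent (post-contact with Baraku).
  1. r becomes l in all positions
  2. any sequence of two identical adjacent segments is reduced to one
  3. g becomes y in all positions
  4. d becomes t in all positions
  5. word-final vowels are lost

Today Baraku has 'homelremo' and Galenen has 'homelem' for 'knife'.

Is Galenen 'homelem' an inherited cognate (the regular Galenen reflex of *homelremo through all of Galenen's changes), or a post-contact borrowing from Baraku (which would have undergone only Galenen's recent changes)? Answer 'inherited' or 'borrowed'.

inherited

If inherited, *homelremo would pass through all of Galenen's changes:
Galenen: *homelremo > homellemo > homelemo > homelem  (by unconditioned shift, degemination, apocope)
If borrowed from Baraku 'homelremo' after the early changes, it would undergo only the recent ones:
  rule 4 (unconditioned shift): no change (homelremo)
  rule 5 (apocope): homelremo → homelrem
  ⇒ as a loan: homelrem
Galenen 'homelem' matches the inherited outcome exactly, so it is an inherited cognate, not a loan.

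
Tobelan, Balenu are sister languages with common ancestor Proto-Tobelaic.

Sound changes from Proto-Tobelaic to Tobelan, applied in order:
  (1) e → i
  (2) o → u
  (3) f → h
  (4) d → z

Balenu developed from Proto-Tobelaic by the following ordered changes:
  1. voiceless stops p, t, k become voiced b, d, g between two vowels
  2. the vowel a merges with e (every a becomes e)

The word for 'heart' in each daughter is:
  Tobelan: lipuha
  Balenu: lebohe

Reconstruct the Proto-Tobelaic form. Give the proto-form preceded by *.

Position 6: Tobelan has a, Balenu has e. Tobelan preserves a here (none of its changes turn any other segment into a), so the proto-segment is *a.
Position 4: Tobelan has u, Balenu has o. Balenu preserves o here (none of its changes turn any other segment into o), so the proto-segment is *o.
Position 2: Tobelan has i, Balenu has e. Taking the neighbouring segments as reconstructed: Tobelan i could go back to *e or *i; Balenu e could go back to *a or *e — the one source consistent with every daughter is *e.
Verify the candidate proto-form against each daughter:
Tobelan: start from *lepoha.
  rule 1 (vowel merger): lepoha → lipoha
  rule 2 (vowel merger): lipoha → lipuha
  rule 3: no change — lipuha
  rule 4: no change — lipuha
  ⇒ Tobelan lipuha
Balenu: *lepoha
  lepoha → leboha   [intervocalic voicing]
  leboha → lebohe   [vowel merger]
  giving Balenu lebohe.
Only *lepoha yields all of Tobelan lipuha, Balenu lebohe.

*lepoha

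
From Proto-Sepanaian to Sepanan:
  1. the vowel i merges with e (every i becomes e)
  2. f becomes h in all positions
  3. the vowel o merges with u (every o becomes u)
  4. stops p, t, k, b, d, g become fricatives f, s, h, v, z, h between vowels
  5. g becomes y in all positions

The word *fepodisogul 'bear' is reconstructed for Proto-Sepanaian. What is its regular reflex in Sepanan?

Sepanan: start from *fepodisogul.
  rule 1 (vowel merger): fepodisogul → fepodesogul
  rule 2 (unconditioned shift): fepodesogul → hepodesogul
  rule 3 (vowel merger): hepodesogul → hepudesugul
  rule 4 (intervocalic lenition): hepudesugul → hefuzesuhul
  rule 5: no change — hefuzesuhul
  ⇒ Sepanan hefuzesuhul

hefuzesuhul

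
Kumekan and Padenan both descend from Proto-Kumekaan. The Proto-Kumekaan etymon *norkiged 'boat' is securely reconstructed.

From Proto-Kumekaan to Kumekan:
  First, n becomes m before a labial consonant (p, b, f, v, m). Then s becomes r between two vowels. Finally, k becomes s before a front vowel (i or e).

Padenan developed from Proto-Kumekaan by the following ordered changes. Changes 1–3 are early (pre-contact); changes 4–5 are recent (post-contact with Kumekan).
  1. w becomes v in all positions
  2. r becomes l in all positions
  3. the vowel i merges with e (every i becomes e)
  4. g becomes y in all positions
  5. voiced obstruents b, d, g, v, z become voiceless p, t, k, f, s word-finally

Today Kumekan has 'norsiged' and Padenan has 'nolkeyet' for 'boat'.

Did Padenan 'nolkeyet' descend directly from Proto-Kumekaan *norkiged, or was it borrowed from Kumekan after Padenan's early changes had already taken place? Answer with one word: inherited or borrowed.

If inherited, *norkiged would pass through all of Padenan's changes:
Padenan: start from *norkiged.
  rule 1: no change — norkiged
  rule 2 (unconditioned shift): norkiged → nolkiged
  rule 3 (vowel merger): nolkiged → nolkeged
  rule 4 (unconditioned shift): nolkeged → nolkeyed
  rule 5 (final devoicing): nolkeyed → nolkeyet
  ⇒ Padenan nolkeyet
If borrowed from Kumekan 'norsiged' after the early changes, it would undergo only the recent ones:
  rule 4 (unconditioned shift): norsiged → norsiyed
  rule 5 (final devoicing): norsiyed → norsiyet
  ⇒ as a loan: norsiyet
Padenan 'nolkeyet' matches the inherited outcome exactly, so it is an inherited cognate, not a loan.

inherited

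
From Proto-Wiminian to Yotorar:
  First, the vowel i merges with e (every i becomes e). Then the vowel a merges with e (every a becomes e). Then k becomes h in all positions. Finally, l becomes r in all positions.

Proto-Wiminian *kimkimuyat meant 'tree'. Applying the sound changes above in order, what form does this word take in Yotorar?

Yotorar: start from *kimkimuyat.
  rule 1 (vowel merger): kimkimuyat → kemkemuyat
  rule 2 (vowel merger): kemkemuyat → kemkemuyet
  rule 3 (unconditioned shift): kemkemuyet → hemhemuyet
  rule 4: no change — hemhemuyet
  ⇒ Yotorar hemhemuyet

hemhemuyet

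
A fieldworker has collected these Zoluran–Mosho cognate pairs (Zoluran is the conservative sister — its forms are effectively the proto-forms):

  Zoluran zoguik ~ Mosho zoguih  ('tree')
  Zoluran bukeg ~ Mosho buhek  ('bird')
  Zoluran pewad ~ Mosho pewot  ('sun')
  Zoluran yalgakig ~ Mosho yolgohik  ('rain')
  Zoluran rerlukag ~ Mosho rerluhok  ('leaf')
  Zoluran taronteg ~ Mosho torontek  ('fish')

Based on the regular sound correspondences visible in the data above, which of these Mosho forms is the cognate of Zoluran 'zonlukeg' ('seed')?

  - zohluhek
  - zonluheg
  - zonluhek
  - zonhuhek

zonluhek

bukeg ~ buhek — Zoluran k corresponds to Mosho h between vowels (before a front vowel).
bukeg ~ buhek, yalgakig ~ yolgohik — Zoluran g corresponds to Mosho k word-finally.
Applying these to Zoluran 'zonlukeg':
  zonlukeg → zonluheg   (k→h between vowels (before a front vowel))
  zonluheg → zonluhek   (g→k word-finally)
So the Mosho cognate is 'zonluhek'.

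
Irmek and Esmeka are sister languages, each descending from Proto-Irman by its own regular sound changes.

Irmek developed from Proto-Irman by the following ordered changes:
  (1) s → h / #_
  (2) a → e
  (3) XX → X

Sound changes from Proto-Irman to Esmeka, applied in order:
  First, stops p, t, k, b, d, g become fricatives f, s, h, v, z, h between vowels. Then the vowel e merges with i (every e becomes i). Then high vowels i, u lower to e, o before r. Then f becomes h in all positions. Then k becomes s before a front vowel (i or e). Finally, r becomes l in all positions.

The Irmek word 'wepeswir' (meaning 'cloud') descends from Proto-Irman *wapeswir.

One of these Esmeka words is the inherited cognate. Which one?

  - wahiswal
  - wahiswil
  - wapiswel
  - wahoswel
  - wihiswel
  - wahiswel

wahiswel

Esmeka: start from *wapeswir.
  rule 1 (intervocalic lenition): wapeswir → wafeswir
  rule 2 (vowel merger): wafeswir → wafiswir
  rule 3 (pre-rhotic lowering): wafiswir → wafiswer
  rule 4 (unconditioned shift): wafiswer → wahiswer
  rule 5: no change — wahiswer
  rule 6 (unconditioned shift): wahiswer → wahiswel
  ⇒ Esmeka wahiswel
The other candidates each miss or misapply at least one Esmeka change.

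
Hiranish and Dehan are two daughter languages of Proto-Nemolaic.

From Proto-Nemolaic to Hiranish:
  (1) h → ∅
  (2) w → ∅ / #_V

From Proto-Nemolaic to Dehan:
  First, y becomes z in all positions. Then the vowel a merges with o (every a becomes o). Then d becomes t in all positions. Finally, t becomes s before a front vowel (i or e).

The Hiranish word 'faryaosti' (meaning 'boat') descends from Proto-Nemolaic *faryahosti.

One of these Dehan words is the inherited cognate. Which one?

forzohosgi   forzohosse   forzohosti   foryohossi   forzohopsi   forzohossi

forzohossi

Dehan: *faryahosti
  faryahosti → farzahosti   [unconditioned shift]
  farzahosti → forzohosti   [vowel merger]
  forzohosti (rule 3 does not apply)
  forzohosti → forzohossi   [palatalisation]
  giving Dehan forzohossi.
Only 'forzohossi' matches the regular Dehan development of *faryahosti.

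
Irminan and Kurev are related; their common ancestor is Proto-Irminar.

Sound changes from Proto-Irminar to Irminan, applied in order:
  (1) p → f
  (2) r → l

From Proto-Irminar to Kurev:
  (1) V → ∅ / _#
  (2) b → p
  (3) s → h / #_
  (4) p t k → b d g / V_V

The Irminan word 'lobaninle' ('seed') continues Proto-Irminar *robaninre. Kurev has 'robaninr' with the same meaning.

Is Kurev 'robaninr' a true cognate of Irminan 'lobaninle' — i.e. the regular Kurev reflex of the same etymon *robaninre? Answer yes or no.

yes

Derive the expected Kurev reflex of *robaninre:
Kurev: *robaninre > robaninr > ropaninr > robaninr  (by apocope, unconditioned shift, intervocalic voicing)
Kurev 'robaninr' matches the regular reflex exactly, so the pair is cognate.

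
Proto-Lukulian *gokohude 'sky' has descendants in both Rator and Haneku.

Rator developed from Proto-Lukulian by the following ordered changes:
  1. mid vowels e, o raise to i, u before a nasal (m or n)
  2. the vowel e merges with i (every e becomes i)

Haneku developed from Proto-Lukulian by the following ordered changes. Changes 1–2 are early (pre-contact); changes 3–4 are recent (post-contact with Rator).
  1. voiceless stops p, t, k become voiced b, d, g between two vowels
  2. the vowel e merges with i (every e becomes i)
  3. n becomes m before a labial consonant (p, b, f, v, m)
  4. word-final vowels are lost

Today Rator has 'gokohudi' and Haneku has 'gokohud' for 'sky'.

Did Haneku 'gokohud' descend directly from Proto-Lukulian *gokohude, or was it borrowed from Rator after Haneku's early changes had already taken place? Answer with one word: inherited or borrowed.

borrowed

If inherited, *gokohude would pass through all of Haneku's changes:
Haneku: *gokohude > gogohude > gogohudi > gogohud  (by intervocalic voicing, vowel merger, apocope)
If borrowed from Rator 'gokohudi' after the early changes, it would undergo only the recent ones:
  rule 3 (nasal place assimilation): no change (gokohudi)
  rule 4 (apocope): gokohudi → gokohud
  ⇒ as a loan: gokohud
Haneku 'gokohud' matches the loan outcome 'gokohud', not the inherited 'gogohud' — it skipped the early Haneku changes, so it was borrowed from Rator.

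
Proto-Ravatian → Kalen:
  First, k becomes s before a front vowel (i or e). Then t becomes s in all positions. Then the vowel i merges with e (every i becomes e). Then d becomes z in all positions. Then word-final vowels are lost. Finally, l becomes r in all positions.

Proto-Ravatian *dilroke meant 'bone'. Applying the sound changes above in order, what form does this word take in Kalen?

Kalen: *dilroke > dilrose > delrose > zelrose > zelros > zerros  (by palatalisation, vowel merger, unconditioned shift, apocope, unconditioned shift)

zerros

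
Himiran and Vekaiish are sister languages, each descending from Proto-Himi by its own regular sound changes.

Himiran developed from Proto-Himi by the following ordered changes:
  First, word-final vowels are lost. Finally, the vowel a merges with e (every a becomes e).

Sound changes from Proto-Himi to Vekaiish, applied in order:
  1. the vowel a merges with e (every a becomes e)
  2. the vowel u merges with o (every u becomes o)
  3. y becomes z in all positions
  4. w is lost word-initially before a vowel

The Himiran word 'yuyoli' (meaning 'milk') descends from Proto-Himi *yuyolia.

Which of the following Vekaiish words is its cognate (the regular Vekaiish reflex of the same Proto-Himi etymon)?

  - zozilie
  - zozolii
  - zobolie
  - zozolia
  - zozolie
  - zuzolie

zozolie

Vekaiish: *yuyolia > yuyolie > yoyolie > zozolie  (by vowel merger, vowel merger, unconditioned shift)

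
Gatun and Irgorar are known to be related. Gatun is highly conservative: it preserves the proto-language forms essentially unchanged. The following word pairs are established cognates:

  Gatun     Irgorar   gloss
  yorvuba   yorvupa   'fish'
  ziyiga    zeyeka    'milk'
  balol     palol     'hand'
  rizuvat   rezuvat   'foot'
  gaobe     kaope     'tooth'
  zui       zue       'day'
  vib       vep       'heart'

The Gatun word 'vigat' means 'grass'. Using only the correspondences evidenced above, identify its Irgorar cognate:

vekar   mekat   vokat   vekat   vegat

ziyiga ~ zeyeka, rizuvat ~ rezuvat — Gatun i corresponds to Irgorar e after a consonant, before a consonant other than r, m, n, p, b, f, v.
ziyiga ~ zeyeka — Gatun g corresponds to Irgorar k between vowels (before a back vowel).
Applying these to Gatun 'vigat':
  vigat → vegat   (i→e after a consonant, before a consonant other than r, m, n, p, b, f, v)
  vegat → vekat   (g→k between vowels (before a back vowel))
So the Irgorar cognate is 'vekat'.

vekat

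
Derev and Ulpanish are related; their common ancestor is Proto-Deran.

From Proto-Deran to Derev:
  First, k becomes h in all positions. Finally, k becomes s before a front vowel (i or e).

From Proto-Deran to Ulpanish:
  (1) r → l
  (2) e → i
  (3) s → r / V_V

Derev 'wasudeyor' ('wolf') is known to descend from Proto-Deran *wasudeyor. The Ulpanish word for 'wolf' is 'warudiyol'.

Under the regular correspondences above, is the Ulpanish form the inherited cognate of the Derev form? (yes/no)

Derive the expected Ulpanish reflex of *wasudeyor:
Ulpanish: start from *wasudeyor.
  rule 1 (unconditioned shift): wasudeyor → wasudeyol
  rule 2 (vowel merger): wasudeyol → wasudiyol
  rule 3 (rhotacism): wasudiyol → warudiyol
  ⇒ Ulpanish warudiyol
Ulpanish 'warudiyol' matches the regular reflex exactly, so the pair is cognate.

yes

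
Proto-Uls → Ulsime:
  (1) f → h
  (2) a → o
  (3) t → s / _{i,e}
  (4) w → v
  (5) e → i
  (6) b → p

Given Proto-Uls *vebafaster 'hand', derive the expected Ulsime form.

vipohossir

Ulsime: *vebafaster > vebahaster > vebohoster > vebohosser > vibohossir > vipohossir  (by unconditioned shift, vowel merger, palatalisation, vowel merger, unconditioned shift)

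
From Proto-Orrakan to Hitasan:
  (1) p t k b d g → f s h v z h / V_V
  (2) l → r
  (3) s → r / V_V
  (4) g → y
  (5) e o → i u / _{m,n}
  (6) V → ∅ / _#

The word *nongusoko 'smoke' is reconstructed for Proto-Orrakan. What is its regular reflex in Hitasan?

nunyuroh

Hitasan: start from *nongusoko.
  rule 1 (intervocalic lenition): nongusoko → nongusoho
  rule 2: no change — nongusoho
  rule 3 (rhotacism): nongusoho → nonguroho
  rule 4 (unconditioned shift): nonguroho → nonyuroho
  rule 5 (pre-nasal raising): nonyuroho → nunyuroho
  rule 6 (apocope): nunyuroho → nunyuroh
  ⇒ Hitasan nunyuroh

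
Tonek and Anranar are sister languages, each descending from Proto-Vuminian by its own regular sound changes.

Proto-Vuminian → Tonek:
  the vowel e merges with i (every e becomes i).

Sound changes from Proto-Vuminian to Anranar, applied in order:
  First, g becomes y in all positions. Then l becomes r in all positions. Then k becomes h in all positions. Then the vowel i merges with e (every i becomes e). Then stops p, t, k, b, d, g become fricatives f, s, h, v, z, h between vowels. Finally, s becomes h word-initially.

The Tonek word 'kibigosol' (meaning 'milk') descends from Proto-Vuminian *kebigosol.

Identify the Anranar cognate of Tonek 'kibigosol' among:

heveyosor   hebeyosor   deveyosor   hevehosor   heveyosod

Anranar: *kebigosol
  kebigosol → kebiyosol   [unconditioned shift]
  kebiyosol → kebiyosor   [unconditioned shift]
  kebiyosor → hebiyosor   [unconditioned shift]
  hebiyosor → hebeyosor   [vowel merger]
  hebeyosor → heveyosor   [intervocalic lenition]
  heveyosor (rule 6 does not apply)
  giving Anranar heveyosor.

heveyosor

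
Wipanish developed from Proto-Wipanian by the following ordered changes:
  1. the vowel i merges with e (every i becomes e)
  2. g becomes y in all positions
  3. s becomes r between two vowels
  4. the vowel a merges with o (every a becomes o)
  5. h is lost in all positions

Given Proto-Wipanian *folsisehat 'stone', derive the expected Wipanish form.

folsereot

Wipanish: *folsisehat > folsesehat > folserehat > folserehot > folsereot  (by vowel merger, rhotacism, vowel merger, h-loss)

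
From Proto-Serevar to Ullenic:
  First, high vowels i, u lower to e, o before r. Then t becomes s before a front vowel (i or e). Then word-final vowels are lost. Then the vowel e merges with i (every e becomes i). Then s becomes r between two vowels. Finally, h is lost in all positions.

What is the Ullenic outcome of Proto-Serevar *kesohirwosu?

Ullenic: *kesohirwosu > kesoherwosu > kesoherwos > kisohirwos > kirohirwos > kiroirwos  (by pre-rhotic lowering, apocope, vowel merger, rhotacism, h-loss)

kiroirwos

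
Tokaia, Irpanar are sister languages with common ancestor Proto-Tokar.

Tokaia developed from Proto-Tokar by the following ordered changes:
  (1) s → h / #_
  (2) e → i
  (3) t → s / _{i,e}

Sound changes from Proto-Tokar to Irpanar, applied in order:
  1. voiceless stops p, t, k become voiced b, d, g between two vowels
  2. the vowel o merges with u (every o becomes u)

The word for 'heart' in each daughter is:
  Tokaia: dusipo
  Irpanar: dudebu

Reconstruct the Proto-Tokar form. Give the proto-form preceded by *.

Position 4: Tokaia has i, Irpanar has e. Irpanar preserves e here (none of its changes turn any other segment into e), so the proto-segment is *e.
Position 3: Tokaia has s, Irpanar has d. Taking the neighbouring segments as reconstructed: Tokaia s could go back to *t or *s; Irpanar d could go back to *t or *d — the one source consistent with every daughter is *t.
Position 5: Tokaia has p, Irpanar has b. Tokaia preserves p here (none of its changes turn any other segment into p), so the proto-segment is *p.
Verify the candidate proto-form against each daughter:
Tokaia: start from *dutepo.
  rule 1: no change — dutepo
  rule 2 (vowel merger): dutepo → dutipo
  rule 3 (palatalisation): dutipo → dusipo
  ⇒ Tokaia dusipo
Irpanar: *dutepo > dudebo > dudebu  (by intervocalic voicing, vowel merger)
*dutepo is the unique common source.

*dutepo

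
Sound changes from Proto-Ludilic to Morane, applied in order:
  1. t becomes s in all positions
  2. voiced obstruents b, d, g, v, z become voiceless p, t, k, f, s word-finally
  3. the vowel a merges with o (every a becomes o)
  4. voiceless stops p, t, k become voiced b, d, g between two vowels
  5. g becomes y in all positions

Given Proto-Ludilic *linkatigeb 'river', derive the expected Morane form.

linkosiyep

Morane: *linkatigeb
  linkatigeb → linkasigeb   [unconditioned shift]
  linkasigeb → linkasigep   [final devoicing]
  linkasigep → linkosigep   [vowel merger]
  linkosigep (rule 4 does not apply)
  linkosigep → linkosiyep   [unconditioned shift]
  giving Morane linkosiyep.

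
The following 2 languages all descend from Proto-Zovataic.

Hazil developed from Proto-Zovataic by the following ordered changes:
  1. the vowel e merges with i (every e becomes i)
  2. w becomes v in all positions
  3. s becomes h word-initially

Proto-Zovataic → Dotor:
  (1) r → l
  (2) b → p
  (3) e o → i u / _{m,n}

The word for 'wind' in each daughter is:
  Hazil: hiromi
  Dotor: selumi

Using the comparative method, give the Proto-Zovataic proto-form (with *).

Position 1: Hazil has h, Dotor has s. Dotor preserves s here (none of its changes turn any other segment into s), so the proto-segment is *s.
Position 2: Hazil has i, Dotor has e. Dotor preserves e here (none of its changes turn any other segment into e), so the proto-segment is *e.
Position 4: Hazil has o, Dotor has u. Hazil preserves o here (none of its changes turn any other segment into o), so the proto-segment is *o.
Verify the candidate proto-form against each daughter:
Hazil: *seromi > siromi > hiromi  (by vowel merger, debuccalisation)
Dotor: start from *seromi.
  rule 1 (unconditioned shift): seromi → selomi
  rule 2: no change — selomi
  rule 3 (pre-nasal raising): selomi → selumi
  ⇒ Dotor selumi
*seromi is the unique common source.

*seromi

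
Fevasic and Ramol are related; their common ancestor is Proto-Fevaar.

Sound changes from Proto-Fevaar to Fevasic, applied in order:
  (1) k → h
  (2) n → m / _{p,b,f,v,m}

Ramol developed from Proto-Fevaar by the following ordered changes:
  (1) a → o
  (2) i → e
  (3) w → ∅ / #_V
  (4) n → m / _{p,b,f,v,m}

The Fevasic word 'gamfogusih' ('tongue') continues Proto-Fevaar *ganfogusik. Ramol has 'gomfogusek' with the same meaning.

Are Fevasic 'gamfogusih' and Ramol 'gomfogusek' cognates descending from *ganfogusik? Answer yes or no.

Derive the expected Ramol reflex of *ganfogusik:
Ramol: start from *ganfogusik.
  rule 1 (vowel merger): ganfogusik → gonfogusik
  rule 2 (vowel merger): gonfogusik → gonfogusek
  rule 3: no change — gonfogusek
  rule 4 (nasal place assimilation): gonfogusek → gomfogusek
  ⇒ Ramol gomfogusek
Ramol 'gomfogusek' matches the regular reflex exactly, so the pair is cognate.

yes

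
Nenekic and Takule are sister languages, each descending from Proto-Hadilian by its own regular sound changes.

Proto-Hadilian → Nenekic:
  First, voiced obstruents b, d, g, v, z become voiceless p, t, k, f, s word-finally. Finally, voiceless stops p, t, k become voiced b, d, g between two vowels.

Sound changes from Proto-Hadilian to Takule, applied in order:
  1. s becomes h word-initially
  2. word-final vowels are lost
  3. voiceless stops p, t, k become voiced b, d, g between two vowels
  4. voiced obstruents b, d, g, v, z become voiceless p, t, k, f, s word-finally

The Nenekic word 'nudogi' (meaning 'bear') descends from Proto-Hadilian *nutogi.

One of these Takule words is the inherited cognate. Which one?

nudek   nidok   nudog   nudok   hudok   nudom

nudok

Takule: *nutogi > nutog > nudog > nudok  (by apocope, intervocalic voicing, final devoicing)
Among the options, 'nudok' alone shows every Takule change applied in order.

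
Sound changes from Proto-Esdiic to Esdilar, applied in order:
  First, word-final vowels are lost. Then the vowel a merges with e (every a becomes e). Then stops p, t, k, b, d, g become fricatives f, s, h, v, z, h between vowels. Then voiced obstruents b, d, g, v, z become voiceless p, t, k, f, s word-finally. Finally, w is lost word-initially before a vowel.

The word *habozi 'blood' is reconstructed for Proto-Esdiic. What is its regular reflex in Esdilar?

hevos

Esdilar: *habozi
  habozi → haboz   [apocope]
  haboz → heboz   [vowel merger]
  heboz → hevoz   [intervocalic lenition]
  hevoz → hevos   [final devoicing]
  hevos (rule 5 does not apply)
  giving Esdilar hevos.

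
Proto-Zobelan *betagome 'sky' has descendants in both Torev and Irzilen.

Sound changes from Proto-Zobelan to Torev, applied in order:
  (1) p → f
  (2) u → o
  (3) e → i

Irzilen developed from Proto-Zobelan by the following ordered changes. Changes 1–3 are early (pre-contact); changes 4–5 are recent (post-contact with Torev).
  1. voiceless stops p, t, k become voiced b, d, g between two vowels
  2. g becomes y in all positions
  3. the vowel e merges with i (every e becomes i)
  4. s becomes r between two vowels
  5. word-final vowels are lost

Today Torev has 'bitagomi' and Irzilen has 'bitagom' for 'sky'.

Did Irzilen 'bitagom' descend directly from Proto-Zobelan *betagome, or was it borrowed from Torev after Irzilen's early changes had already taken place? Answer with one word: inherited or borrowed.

If inherited, *betagome would pass through all of Irzilen's changes:
Irzilen: *betagome > bedagome > bedayome > bidayomi > bidayom  (by intervocalic voicing, unconditioned shift, vowel merger, apocope)
If borrowed from Torev 'bitagomi' after the early changes, it would undergo only the recent ones:
  rule 4 (rhotacism): no change (bitagomi)
  rule 5 (apocope): bitagomi → bitagom
  ⇒ as a loan: bitagom
Irzilen 'bitagom' matches the loan outcome 'bitagom', not the inherited 'bidayom' — it skipped the early Irzilen changes, so it was borrowed from Torev.

borrowed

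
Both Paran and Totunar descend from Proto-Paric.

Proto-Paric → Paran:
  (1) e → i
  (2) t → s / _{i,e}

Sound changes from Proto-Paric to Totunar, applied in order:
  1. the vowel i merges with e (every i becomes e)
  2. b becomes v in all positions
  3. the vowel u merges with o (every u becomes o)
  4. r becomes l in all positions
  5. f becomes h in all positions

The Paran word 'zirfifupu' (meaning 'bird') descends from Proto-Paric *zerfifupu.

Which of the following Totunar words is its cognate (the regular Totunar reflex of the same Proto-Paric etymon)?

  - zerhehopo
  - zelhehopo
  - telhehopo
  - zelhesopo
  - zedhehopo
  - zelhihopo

zelhehopo

Totunar: *zerfifupu > zerfefupu > zerfefopo > zelfefopo > zelhehopo  (by vowel merger, vowel merger, unconditioned shift, unconditioned shift)
Among the options, 'zelhehopo' alone shows every Totunar change applied in order.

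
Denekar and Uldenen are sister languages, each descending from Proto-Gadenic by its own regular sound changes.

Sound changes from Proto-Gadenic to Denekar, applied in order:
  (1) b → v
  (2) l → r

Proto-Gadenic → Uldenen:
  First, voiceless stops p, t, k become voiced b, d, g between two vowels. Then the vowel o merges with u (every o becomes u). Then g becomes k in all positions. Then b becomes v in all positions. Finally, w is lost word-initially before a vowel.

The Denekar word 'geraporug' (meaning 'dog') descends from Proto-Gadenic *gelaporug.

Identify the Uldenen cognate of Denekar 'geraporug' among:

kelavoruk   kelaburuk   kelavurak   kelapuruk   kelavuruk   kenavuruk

kelavuruk

Uldenen: *gelaporug
  gelaporug → gelaborug   [intervocalic voicing]
  gelaborug → gelaburug   [vowel merger]
  gelaburug → kelaburuk   [unconditioned shift]
  kelaburuk → kelavuruk   [unconditioned shift]
  kelavuruk (rule 5 does not apply)
  giving Uldenen kelavuruk.
The other candidates each miss or misapply at least one Uldenen change.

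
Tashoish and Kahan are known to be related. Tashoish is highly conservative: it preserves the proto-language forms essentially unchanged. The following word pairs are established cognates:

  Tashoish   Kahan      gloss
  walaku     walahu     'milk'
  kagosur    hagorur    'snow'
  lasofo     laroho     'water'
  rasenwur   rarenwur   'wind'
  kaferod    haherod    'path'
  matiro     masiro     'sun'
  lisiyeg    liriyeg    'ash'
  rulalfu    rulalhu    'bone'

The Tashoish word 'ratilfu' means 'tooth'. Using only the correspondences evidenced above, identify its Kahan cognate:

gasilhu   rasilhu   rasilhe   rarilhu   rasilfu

matiro ~ masiro — Tashoish t corresponds to Kahan s between vowels (before a front vowel).
rulalfu ~ rulalhu — Tashoish f corresponds to Kahan h after a consonant, before a back vowel.
Applying these to Tashoish 'ratilfu':
  ratilfu → rasilfu   (t→s between vowels (before a front vowel))
  rasilfu → rasilhu   (f→h after a consonant, before a back vowel)
So the Kahan cognate is 'rasilhu'.

rasilhu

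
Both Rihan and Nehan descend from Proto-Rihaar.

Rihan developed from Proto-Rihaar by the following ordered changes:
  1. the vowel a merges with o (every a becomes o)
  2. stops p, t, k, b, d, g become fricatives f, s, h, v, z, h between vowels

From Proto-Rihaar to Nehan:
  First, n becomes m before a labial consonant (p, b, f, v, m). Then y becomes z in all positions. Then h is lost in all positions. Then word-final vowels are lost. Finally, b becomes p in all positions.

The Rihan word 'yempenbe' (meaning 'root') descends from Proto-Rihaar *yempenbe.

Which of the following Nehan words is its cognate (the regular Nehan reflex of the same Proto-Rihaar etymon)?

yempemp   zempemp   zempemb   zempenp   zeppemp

zempemp

Nehan: *yempenbe > yempembe > zempembe > zempemb > zempemp  (by nasal place assimilation, unconditioned shift, apocope, unconditioned shift)
The other candidates each miss or misapply at least one Nehan change.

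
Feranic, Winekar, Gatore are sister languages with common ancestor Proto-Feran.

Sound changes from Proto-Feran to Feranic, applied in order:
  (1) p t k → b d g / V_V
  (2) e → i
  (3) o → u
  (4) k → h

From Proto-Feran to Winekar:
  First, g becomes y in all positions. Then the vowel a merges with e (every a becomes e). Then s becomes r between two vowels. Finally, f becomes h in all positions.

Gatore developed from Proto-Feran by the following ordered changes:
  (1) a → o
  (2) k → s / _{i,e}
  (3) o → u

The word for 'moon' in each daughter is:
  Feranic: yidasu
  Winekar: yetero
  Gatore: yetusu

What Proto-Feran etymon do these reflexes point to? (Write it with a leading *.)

Position 5: Feranic has s, Winekar has r, Gatore has s. Feranic preserves s here (none of its changes turn any other segment into s), so the proto-segment is *s.
Position 3: Feranic has d, Winekar has t, Gatore has t. Winekar preserves t here (none of its changes turn any other segment into t), so the proto-segment is *t.
Position 4: Feranic has a, Winekar has e, Gatore has u. Feranic preserves a here (none of its changes turn any other segment into a), so the proto-segment is *a.
Verify the candidate proto-form against each daughter:
Feranic: *yetaso
  yetaso → yedaso   [intervocalic voicing]
  yedaso → yidaso   [vowel merger]
  yidaso → yidasu   [vowel merger]
  yidasu (rule 4 does not apply)
  giving Feranic yidasu.
Winekar: *yetaso
  yetaso (rule 1 does not apply)
  yetaso → yeteso   [vowel merger]
  yeteso → yetero   [rhotacism]
  yetero (rule 4 does not apply)
  giving Winekar yetero.
Gatore: *yetaso
  yetaso → yetoso   [vowel merger]
  yetoso (rule 2 does not apply)
  yetoso → yetusu   [vowel merger]
  giving Gatore yetusu.
Only *yetaso yields all of Feranic yidasu, Winekar yetero, Gatore yetusu.

*yetaso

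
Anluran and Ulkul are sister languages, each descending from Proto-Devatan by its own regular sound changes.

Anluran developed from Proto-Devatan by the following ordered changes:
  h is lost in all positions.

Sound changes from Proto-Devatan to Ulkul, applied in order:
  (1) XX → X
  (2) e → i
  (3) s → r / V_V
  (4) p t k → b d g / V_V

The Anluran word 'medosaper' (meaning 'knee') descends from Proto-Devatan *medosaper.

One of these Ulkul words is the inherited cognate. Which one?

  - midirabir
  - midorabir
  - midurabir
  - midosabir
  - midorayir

midorabir

Ulkul: start from *medosaper.
  rule 1: no change — medosaper
  rule 2 (vowel merger): medosaper → midosapir
  rule 3 (rhotacism): midosapir → midorapir
  rule 4 (intervocalic voicing): midorapir → midorabir
  ⇒ Ulkul midorabir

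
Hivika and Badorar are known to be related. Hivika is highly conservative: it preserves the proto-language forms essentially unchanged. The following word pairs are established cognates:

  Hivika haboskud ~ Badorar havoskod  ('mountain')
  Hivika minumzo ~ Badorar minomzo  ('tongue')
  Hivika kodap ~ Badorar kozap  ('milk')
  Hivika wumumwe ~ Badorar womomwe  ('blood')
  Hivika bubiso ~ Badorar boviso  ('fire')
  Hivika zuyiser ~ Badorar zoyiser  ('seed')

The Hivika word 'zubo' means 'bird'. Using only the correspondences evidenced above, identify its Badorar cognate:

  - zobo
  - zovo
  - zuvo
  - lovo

zovo

bubiso ~ boviso — Hivika u corresponds to Badorar o after a consonant, before a labial obstruent.
haboskud ~ havoskod — Hivika b corresponds to Badorar v between vowels (before a back vowel).
Applying these to Hivika 'zubo':
  zubo → zobo   (u→o after a consonant, before a labial obstruent)
  zobo → zovo   (b→v between vowels (before a back vowel))
So the Badorar cognate is 'zovo'.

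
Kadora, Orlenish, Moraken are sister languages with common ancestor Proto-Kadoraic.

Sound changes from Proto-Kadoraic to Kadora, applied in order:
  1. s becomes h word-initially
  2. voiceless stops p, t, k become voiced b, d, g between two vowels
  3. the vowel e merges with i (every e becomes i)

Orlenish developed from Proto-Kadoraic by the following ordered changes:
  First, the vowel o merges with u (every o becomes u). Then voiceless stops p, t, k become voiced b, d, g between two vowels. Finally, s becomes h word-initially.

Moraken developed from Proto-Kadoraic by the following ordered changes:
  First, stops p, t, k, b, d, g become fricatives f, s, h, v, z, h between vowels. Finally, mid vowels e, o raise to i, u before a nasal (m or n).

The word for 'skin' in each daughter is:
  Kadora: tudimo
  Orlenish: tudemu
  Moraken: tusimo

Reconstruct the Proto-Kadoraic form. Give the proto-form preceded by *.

Position 3: Kadora has d, Orlenish has d, Moraken has s. Taking the neighbouring segments as reconstructed: Kadora d could go back to *t or *d; Orlenish d could go back to *t or *d; Moraken s could go back to *t or *s — the one source consistent with every daughter is *t.
Position 6: Kadora has o, Orlenish has u, Moraken has o. Kadora preserves o here (none of its changes turn any other segment into o), so the proto-segment is *o.
Position 4: Kadora has i, Orlenish has e, Moraken has i. Orlenish preserves e here (none of its changes turn any other segment into e), so the proto-segment is *e.
The remaining positions agree across the daughters. Check the candidate against every language:
Kadora: start from *tutemo.
  rule 1: no change — tutemo
  rule 2 (intervocalic voicing): tutemo → tudemo
  rule 3 (vowel merger): tudemo → tudimo
  ⇒ Kadora tudimo
Orlenish: *tutemo
  tutemo → tutemu   [vowel merger]
  tutemu → tudemu   [intervocalic voicing]
  tudemu (rule 3 does not apply)
  giving Orlenish tudemu.
Moraken: *tutemo
  tutemo → tusemo   [intervocalic lenition]
  tusemo → tusimo   [pre-nasal raising]
  giving Moraken tusimo.
Only *tutemo yields all of Kadora tudimo, Orlenish tudemu, Moraken tusimo.

*tutemo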